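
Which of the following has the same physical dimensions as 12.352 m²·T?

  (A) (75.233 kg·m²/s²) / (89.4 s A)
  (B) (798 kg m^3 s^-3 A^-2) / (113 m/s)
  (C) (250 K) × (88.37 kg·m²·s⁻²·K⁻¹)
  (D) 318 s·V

(D)

Reference: T·m² = Wb·m⁻²·m² = kg·m²·s⁻²·A⁻¹.
Each option:
  (A) [kg·m²·s⁻²] / [s·A] = kg·m²·s⁻³·A⁻¹
  (B) [kg·m³·s⁻³·A⁻²] / [m·s⁻¹] = kg·m²·s⁻²·A⁻²
  (C) [K] · [kg·m²·s⁻²·K⁻¹] = kg·m²·s⁻²
  (D) V·s = J·C⁻¹·s = kg·m²·s⁻²·A⁻¹  ← same
Only (D) matches kg·m²·s⁻²·A⁻¹.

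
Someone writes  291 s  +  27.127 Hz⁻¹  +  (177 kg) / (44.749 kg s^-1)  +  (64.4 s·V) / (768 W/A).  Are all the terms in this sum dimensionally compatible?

Reduce each to base SI dimensions:
  291 s:  s
  27.127 Hz⁻¹:  Hz⁻¹ = (s⁻¹)⁻¹ = s
  (177 kg) / (44.749 kg s^-1):  [kg] / [kg·s⁻¹] = s
  (64.4 s·V) / (768 W/A):  [kg·m²·s⁻²·A⁻¹] / [kg·m²·s⁻³·A⁻¹] = s
Every term reduces to s.

Yes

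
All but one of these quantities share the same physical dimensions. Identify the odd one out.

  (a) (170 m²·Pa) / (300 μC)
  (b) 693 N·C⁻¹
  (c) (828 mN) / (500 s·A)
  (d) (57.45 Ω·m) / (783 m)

Reduce each to base SI dimensions:
  (a) [kg·m·s⁻²] / [s·A] = kg·m·s⁻³·A⁻¹
  (b) N·C⁻¹ = kg·m·s⁻²·(s·A)⁻¹ = kg·m·s⁻³·A⁻¹
  (c) [kg·m·s⁻²] / [s·A] = kg·m·s⁻³·A⁻¹
  (d) [kg·m³·s⁻³·A⁻²] / [m] = kg·m²·s⁻³·A⁻²
All reduce to kg·m·s⁻³·A⁻¹ except (d), which is kg·m²·s⁻³·A⁻².

(d)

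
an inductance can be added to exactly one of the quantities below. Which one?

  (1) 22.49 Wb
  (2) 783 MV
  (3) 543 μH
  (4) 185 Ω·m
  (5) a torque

(3)

Reference: [inductance] = kg·m²·s⁻²·A⁻².
Each option:
  (1) Wb = V·s = kg·m²·s⁻²·A⁻¹
  (2) V = J·C⁻¹ = kg·m²·s⁻³·A⁻¹
  (3) H = V·s·A⁻¹ = kg·m²·s⁻²·A⁻²  ← same
  (4) Ω·m = V·A⁻¹·m = kg·m³·s⁻³·A⁻²
  (5) [torque] = kg·m²·s⁻²
Only (3) matches kg·m²·s⁻²·A⁻².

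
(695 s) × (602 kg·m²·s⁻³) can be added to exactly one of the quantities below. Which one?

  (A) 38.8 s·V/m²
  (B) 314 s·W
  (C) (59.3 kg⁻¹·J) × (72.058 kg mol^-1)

Reference: [s] · [kg·m²·s⁻³] = kg·m²·s⁻².
Each option:
  (A) V·s·m⁻² = J·C⁻¹·s·m⁻² = kg·s⁻²·A⁻¹
  (B) W·s = J·s⁻¹·s = kg·m²·s⁻²  ← same
  (C) [m²·s⁻²] · [kg·mol⁻¹] = kg·m²·s⁻²·mol⁻¹
Only (B) matches kg·m²·s⁻².

(B)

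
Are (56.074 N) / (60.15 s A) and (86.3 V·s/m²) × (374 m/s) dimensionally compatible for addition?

Yes

In SI base units:
  (56.074 N) / (60.15 s A):  [kg·m·s⁻²] / [s·A] = kg·m·s⁻³·A⁻¹
  (86.3 V·s/m²) × (374 m/s):  [kg·s⁻²·A⁻¹] · [m·s⁻¹] = kg·m·s⁻³·A⁻¹
Both are kg·m·s⁻³·A⁻¹, so they have the same dimensions and can be added.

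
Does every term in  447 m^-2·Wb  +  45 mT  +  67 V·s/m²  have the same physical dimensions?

Dimensions:
  447 m^-2·Wb:  Wb·m⁻² = V·s·m⁻² = kg·s⁻²·A⁻¹
  45 mT:  T = Wb·m⁻² = kg·s⁻²·A⁻¹
  67 V·s/m²:  V·s·m⁻² = J·C⁻¹·s·m⁻² = kg·s⁻²·A⁻¹
Every term reduces to kg·s⁻²·A⁻¹.

Yes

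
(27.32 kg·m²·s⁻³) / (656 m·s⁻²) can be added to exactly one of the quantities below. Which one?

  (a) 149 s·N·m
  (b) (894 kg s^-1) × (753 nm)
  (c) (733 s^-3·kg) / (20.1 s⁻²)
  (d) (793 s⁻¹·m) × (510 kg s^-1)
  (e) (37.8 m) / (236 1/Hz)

(b)

Reference: [kg·m²·s⁻³] / [m·s⁻²] = kg·m·s⁻¹.
Each option:
  (a) N·m·s = kg·m·s⁻²·m·s = kg·m²·s⁻¹
  (b) [kg·s⁻¹] · [m] = kg·m·s⁻¹  ← same
  (c) [kg·s⁻³] / [s⁻²] = kg·s⁻¹
  (d) [m·s⁻¹] · [kg·s⁻¹] = kg·m·s⁻²
  (e) [m] / [s] = m·s⁻¹
Only (b) matches kg·m·s⁻¹.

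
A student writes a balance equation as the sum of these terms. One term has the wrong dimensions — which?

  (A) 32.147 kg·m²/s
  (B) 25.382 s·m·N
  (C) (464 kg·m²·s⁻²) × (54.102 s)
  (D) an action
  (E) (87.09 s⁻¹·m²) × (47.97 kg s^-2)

(E)

Reduce each to base SI dimensions:
  (A) kg·m²·s⁻¹
  (B) N·m·s = kg·m·s⁻²·m·s = kg·m²·s⁻¹
  (C) [kg·m²·s⁻²] · [s] = kg·m²·s⁻¹
  (D) [action] = kg·m²·s⁻¹
  (E) [m²·s⁻¹] · [kg·s⁻²] = kg·m²·s⁻³
All reduce to kg·m²·s⁻¹ except (E), which is kg·m²·s⁻³.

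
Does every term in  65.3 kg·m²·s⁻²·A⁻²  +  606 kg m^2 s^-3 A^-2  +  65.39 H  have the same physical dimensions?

In SI base units:
  65.3 kg·m²·s⁻²·A⁻²:  kg·m²·s⁻²·A⁻²
  606 kg m^2 s^-3 A^-2:  kg·m²·s⁻³·A⁻²
  65.39 H:  H = V·s·A⁻¹ = kg·m²·s⁻²·A⁻²
The terms do not share a single dimension (kg·m²·s⁻²·A⁻² vs kg·m²·s⁻³·A⁻²).

No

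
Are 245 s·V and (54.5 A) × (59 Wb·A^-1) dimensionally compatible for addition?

Yes

Work out the base dimensions of each:
  245 s·V:  V·s = J·C⁻¹·s = kg·m²·s⁻²·A⁻¹
  (54.5 A) × (59 Wb·A^-1):  [A] · [kg·m²·s⁻²·A⁻²] = kg·m²·s⁻²·A⁻¹
Both are kg·m²·s⁻²·A⁻¹, so they have the same dimensions and can be added.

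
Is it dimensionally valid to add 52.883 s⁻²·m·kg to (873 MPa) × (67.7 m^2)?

Dimensions:
  52.883 s⁻²·m·kg:  kg·m·s⁻²
  (873 MPa) × (67.7 m^2):  [kg·m⁻¹·s⁻²] · [m²] = kg·m·s⁻²
Both are kg·m·s⁻², so they have the same dimensions and can be added.

Yes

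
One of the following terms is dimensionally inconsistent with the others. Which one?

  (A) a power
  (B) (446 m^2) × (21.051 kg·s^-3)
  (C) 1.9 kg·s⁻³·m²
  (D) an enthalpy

Expand each in SI base units:
  (A) [power] = kg·m²·s⁻³
  (B) [m²] · [kg·s⁻³] = kg·m²·s⁻³
  (C) kg·m²·s⁻³
  (D) [enthalpy] = kg·m²·s⁻²
All reduce to kg·m²·s⁻³ except (D), which is kg·m²·s⁻².

(D)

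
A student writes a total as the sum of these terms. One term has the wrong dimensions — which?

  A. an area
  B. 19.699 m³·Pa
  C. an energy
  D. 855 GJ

Work out the base dimensions of each:
  A. [area] = m²
  B. Pa·m³ = N·m⁻²·m³ = kg·m²·s⁻²
  C. [energy] = kg·m²·s⁻²
  D. J = N·m = kg·m²·s⁻²
All reduce to kg·m²·s⁻² except A., which is m².

A.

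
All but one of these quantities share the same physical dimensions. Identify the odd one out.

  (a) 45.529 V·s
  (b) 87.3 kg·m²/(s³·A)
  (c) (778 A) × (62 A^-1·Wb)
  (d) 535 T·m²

(b)

Work out the base dimensions of each:
  (a) V·s = J·C⁻¹·s = kg·m²·s⁻²·A⁻¹
  (b) kg·m²·s⁻³·A⁻¹
  (c) [A] · [kg·m²·s⁻²·A⁻²] = kg·m²·s⁻²·A⁻¹
  (d) T·m² = Wb·m⁻²·m² = kg·m²·s⁻²·A⁻¹
All reduce to kg·m²·s⁻²·A⁻¹ except (b), which is kg·m²·s⁻³·A⁻¹.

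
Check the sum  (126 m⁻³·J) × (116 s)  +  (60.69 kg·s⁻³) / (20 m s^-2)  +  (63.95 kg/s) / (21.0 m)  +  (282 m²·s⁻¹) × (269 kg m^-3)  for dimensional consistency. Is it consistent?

In SI base units:
  (126 m⁻³·J) × (116 s):  [kg·m⁻¹·s⁻²] · [s] = kg·m⁻¹·s⁻¹
  (60.69 kg·s⁻³) / (20 m s^-2):  [kg·s⁻³] / [m·s⁻²] = kg·m⁻¹·s⁻¹
  (63.95 kg/s) / (21.0 m):  [kg·s⁻¹] / [m] = kg·m⁻¹·s⁻¹
  (282 m²·s⁻¹) × (269 kg m^-3):  [m²·s⁻¹] · [kg·m⁻³] = kg·m⁻¹·s⁻¹
Every term reduces to kg·m⁻¹·s⁻¹.

Yes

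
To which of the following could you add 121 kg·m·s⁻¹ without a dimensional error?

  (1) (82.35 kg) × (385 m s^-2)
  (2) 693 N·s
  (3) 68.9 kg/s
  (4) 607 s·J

(2)

Reference: kg·m·s⁻¹.
Each option:
  (1) [kg] · [m·s⁻²] = kg·m·s⁻²
  (2) N·s = kg·m·s⁻²·s = kg·m·s⁻¹  ← same
  (3) kg·s⁻¹
  (4) J·s = N·m·s = kg·m²·s⁻¹
Only (2) matches kg·m·s⁻¹.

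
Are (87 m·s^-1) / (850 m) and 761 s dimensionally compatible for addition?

No

Dimensions:
  (87 m·s^-1) / (850 m):  [m·s⁻¹] / [m] = s⁻¹
  761 s:  s
s⁻¹ ≠ s, so they cannot be added.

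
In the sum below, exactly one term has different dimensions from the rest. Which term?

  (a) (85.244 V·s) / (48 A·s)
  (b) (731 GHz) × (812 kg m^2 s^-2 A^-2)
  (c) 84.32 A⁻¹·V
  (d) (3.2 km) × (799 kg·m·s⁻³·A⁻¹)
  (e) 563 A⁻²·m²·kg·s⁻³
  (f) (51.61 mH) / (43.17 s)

Reduce each to base SI dimensions:
  (a) [kg·m²·s⁻²·A⁻¹] / [s·A] = kg·m²·s⁻³·A⁻²
  (b) [s⁻¹] · [kg·m²·s⁻²·A⁻²] = kg·m²·s⁻³·A⁻²
  (c) V·A⁻¹ = J·C⁻¹·A⁻¹ = kg·m²·s⁻³·A⁻²
  (d) [m] · [kg·m·s⁻³·A⁻¹] = kg·m²·s⁻³·A⁻¹
  (e) kg·m²·s⁻³·A⁻²
  (f) [kg·m²·s⁻²·A⁻²] / [s] = kg·m²·s⁻³·A⁻²
All reduce to kg·m²·s⁻³·A⁻² except (d), which is kg·m²·s⁻³·A⁻¹.

(d)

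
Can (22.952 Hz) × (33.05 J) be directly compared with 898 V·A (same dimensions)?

Work out the base dimensions of each:
  (22.952 Hz) × (33.05 J):  [s⁻¹] · [kg·m²·s⁻²] = kg·m²·s⁻³
  898 V·A:  V·A = J·C⁻¹·A = kg·m²·s⁻³
Both are kg·m²·s⁻³, so they have the same dimensions and can be added.

Yes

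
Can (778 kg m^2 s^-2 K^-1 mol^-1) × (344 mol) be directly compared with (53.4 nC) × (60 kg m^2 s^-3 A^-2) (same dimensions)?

No

Dimensions:
  (778 kg m^2 s^-2 K^-1 mol^-1) × (344 mol):  [kg·m²·s⁻²·K⁻¹·mol⁻¹] · [mol] = kg·m²·s⁻²·K⁻¹
  (53.4 nC) × (60 kg m^2 s^-3 A^-2):  [s·A] · [kg·m²·s⁻³·A⁻²] = kg·m²·s⁻²·A⁻¹
kg·m²·s⁻²·K⁻¹ ≠ kg·m²·s⁻²·A⁻¹, so they cannot be added.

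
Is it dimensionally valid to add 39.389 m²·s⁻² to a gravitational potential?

Dimensions:
  39.389 m²·s⁻²:  m²·s⁻²
  a gravitational potential:  [gravitational potential] = m²·s⁻²
Both are m²·s⁻², so they have the same dimensions and can be added.

Yes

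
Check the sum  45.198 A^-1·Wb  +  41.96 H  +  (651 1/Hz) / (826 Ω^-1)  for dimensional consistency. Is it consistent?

Expand each in SI base units:
  45.198 A^-1·Wb:  Wb·A⁻¹ = V·s·A⁻¹ = kg·m²·s⁻²·A⁻²
  41.96 H:  H = V·s·A⁻¹ = kg·m²·s⁻²·A⁻²
  (651 1/Hz) / (826 Ω^-1):  [s] / [kg⁻¹·m⁻²·s³·A²] = kg·m²·s⁻²·A⁻²
Every term reduces to kg·m²·s⁻²·A⁻².

Yes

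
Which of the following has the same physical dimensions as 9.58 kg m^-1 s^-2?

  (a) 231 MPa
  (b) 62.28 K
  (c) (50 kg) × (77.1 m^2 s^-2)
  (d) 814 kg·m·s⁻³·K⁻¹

Reference: kg·m⁻¹·s⁻².
Each option:
  (a) Pa = N·m⁻² = kg·m⁻¹·s⁻²  ← same
  (b) K
  (c) [kg] · [m²·s⁻²] = kg·m²·s⁻²
  (d) kg·m·s⁻³·K⁻¹
Only (a) matches kg·m⁻¹·s⁻².

(a)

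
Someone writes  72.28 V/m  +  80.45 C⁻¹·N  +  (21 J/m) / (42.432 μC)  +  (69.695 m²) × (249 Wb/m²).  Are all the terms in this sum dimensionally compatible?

Work out the base dimensions of each:
  72.28 V/m:  V·m⁻¹ = J·C⁻¹·m⁻¹ = kg·m·s⁻³·A⁻¹
  80.45 C⁻¹·N:  N·C⁻¹ = kg·m·s⁻²·(s·A)⁻¹ = kg·m·s⁻³·A⁻¹
  (21 J/m) / (42.432 μC):  [kg·m·s⁻²] / [s·A] = kg·m·s⁻³·A⁻¹
  (69.695 m²) × (249 Wb/m²):  [m²] · [kg·s⁻²·A⁻¹] = kg·m²·s⁻²·A⁻¹
The terms do not share a single dimension (kg·m²·s⁻²·A⁻¹ vs kg·m·s⁻³·A⁻¹).

No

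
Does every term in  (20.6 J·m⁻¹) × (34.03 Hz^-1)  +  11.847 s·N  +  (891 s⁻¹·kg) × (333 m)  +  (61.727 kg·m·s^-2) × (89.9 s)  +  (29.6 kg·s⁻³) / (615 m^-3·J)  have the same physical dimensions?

No

Reduce each to base SI dimensions:
  (20.6 J·m⁻¹) × (34.03 Hz^-1):  [kg·m·s⁻²] · [s] = kg·m·s⁻¹
  11.847 s·N:  N·s = kg·m·s⁻²·s = kg·m·s⁻¹
  (891 s⁻¹·kg) × (333 m):  [kg·s⁻¹] · [m] = kg·m·s⁻¹
  (61.727 kg·m·s^-2) × (89.9 s):  [kg·m·s⁻²] · [s] = kg·m·s⁻¹
  (29.6 kg·s⁻³) / (615 m^-3·J):  [kg·s⁻³] / [kg·m⁻¹·s⁻²] = m·s⁻¹
The terms do not share a single dimension (kg·m·s⁻¹ vs m·s⁻¹).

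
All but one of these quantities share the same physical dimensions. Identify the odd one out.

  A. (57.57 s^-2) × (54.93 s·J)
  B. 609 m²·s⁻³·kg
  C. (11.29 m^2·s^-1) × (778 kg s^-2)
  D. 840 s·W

D.

Dimensions:
  A. [s⁻²] · [kg·m²·s⁻¹] = kg·m²·s⁻³
  B. kg·m²·s⁻³
  C. [m²·s⁻¹] · [kg·s⁻²] = kg·m²·s⁻³
  D. W·s = J·s⁻¹·s = kg·m²·s⁻²
All reduce to kg·m²·s⁻³ except D., which is kg·m²·s⁻².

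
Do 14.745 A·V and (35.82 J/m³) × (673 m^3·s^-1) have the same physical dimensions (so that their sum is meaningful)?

Yes

Reduce each to base SI dimensions:
  14.745 A·V:  V·A = J·C⁻¹·A = kg·m²·s⁻³
  (35.82 J/m³) × (673 m^3·s^-1):  [kg·m⁻¹·s⁻²] · [m³·s⁻¹] = kg·m²·s⁻³
Both are kg·m²·s⁻³, so they have the same dimensions and can be added.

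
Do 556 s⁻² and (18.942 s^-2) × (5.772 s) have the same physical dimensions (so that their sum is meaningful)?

Expand each in SI base units:
  556 s⁻²:  s⁻²
  (18.942 s^-2) × (5.772 s):  [s⁻²] · [s] = s⁻¹
s⁻² ≠ s⁻¹, so they cannot be added.

No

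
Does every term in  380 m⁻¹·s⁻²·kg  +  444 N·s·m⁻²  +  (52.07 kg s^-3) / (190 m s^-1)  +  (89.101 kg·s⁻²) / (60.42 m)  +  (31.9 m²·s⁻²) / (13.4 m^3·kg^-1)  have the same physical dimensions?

No

Dimensions:
  380 m⁻¹·s⁻²·kg:  kg·m⁻¹·s⁻²
  444 N·s·m⁻²:  N·s·m⁻² = kg·m·s⁻²·s·m⁻² = kg·m⁻¹·s⁻¹
  (52.07 kg s^-3) / (190 m s^-1):  [kg·s⁻³] / [m·s⁻¹] = kg·m⁻¹·s⁻²
  (89.101 kg·s⁻²) / (60.42 m):  [kg·s⁻²] / [m] = kg·m⁻¹·s⁻²
  (31.9 m²·s⁻²) / (13.4 m^3·kg^-1):  [m²·s⁻²] / [kg⁻¹·m³] = kg·m⁻¹·s⁻²
The terms do not share a single dimension (kg·m⁻¹·s⁻² vs kg·m⁻¹·s⁻¹).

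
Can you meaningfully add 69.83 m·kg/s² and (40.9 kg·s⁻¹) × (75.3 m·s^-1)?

Yes

Expand each in SI base units:
  69.83 m·kg/s²:  kg·m·s⁻²
  (40.9 kg·s⁻¹) × (75.3 m·s^-1):  [kg·s⁻¹] · [m·s⁻¹] = kg·m·s⁻²
Both are kg·m·s⁻², so they have the same dimensions and can be added.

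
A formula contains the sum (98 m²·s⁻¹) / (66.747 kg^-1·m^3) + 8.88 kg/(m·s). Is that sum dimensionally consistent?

Yes

Reduce each to base SI dimensions:
  (98 m²·s⁻¹) / (66.747 kg^-1·m^3):  [m²·s⁻¹] / [kg⁻¹·m³] = kg·m⁻¹·s⁻¹
  8.88 kg/(m·s):  kg·m⁻¹·s⁻¹
Both are kg·m⁻¹·s⁻¹, so they have the same dimensions and can be added.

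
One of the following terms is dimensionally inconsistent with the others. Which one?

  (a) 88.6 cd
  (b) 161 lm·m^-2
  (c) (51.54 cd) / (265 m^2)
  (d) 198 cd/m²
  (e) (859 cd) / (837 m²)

(a)

Work out the base dimensions of each:
  (a) cd
  (b) lm·m⁻² = cd·m⁻² = m⁻²·cd
  (c) [cd] / [m²] = m⁻²·cd
  (d) cd·m⁻² = m⁻²·cd
  (e) [cd] / [m²] = m⁻²·cd
All reduce to m⁻²·cd except (a), which is cd.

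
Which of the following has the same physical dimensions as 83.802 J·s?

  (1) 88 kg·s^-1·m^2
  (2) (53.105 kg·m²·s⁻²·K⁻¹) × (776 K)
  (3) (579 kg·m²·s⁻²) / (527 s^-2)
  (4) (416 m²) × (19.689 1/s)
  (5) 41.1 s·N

(1)

Reference: J·s = N·m·s = kg·m²·s⁻¹.
Each option:
  (1) kg·m²·s⁻¹  ← same
  (2) [kg·m²·s⁻²·K⁻¹] · [K] = kg·m²·s⁻²
  (3) [kg·m²·s⁻²] / [s⁻²] = kg·m²
  (4) [m²] · [s⁻¹] = m²·s⁻¹
  (5) N·s = kg·m·s⁻²·s = kg·m·s⁻¹
Only (1) matches kg·m²·s⁻¹.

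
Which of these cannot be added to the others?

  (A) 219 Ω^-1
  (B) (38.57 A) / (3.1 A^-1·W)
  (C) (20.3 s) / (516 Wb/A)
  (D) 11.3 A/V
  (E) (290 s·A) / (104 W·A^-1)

(E)

Work out the base dimensions of each:
  (A) Ω⁻¹ = (V·A⁻¹)⁻¹ = kg⁻¹·m⁻²·s³·A²
  (B) [A] / [kg·m²·s⁻³·A⁻¹] = kg⁻¹·m⁻²·s³·A²
  (C) [s] / [kg·m²·s⁻²·A⁻²] = kg⁻¹·m⁻²·s³·A²
  (D) A·V⁻¹ = A·(J·C⁻¹)⁻¹ = kg⁻¹·m⁻²·s³·A²
  (E) [s·A] / [kg·m²·s⁻³·A⁻¹] = kg⁻¹·m⁻²·s⁴·A²
All reduce to kg⁻¹·m⁻²·s³·A² except (E), which is kg⁻¹·m⁻²·s⁴·A².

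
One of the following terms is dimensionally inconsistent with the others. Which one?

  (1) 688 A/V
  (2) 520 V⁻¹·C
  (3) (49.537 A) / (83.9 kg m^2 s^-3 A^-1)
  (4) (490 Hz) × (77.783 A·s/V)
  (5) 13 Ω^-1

(2)

Reduce each to base SI dimensions:
  (1) A·V⁻¹ = A·(J·C⁻¹)⁻¹ = kg⁻¹·m⁻²·s³·A²
  (2) C·V⁻¹ = s·A·(J·C⁻¹)⁻¹ = kg⁻¹·m⁻²·s⁴·A²
  (3) [A] / [kg·m²·s⁻³·A⁻¹] = kg⁻¹·m⁻²·s³·A²
  (4) [s⁻¹] · [kg⁻¹·m⁻²·s⁴·A²] = kg⁻¹·m⁻²·s³·A²
  (5) Ω⁻¹ = (V·A⁻¹)⁻¹ = kg⁻¹·m⁻²·s³·A²
All reduce to kg⁻¹·m⁻²·s³·A² except (2), which is kg⁻¹·m⁻²·s⁴·A².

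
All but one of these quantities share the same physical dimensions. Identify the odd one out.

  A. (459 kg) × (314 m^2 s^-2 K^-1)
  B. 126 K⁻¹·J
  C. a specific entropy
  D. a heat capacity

Expand each in SI base units:
  A. [kg] · [m²·s⁻²·K⁻¹] = kg·m²·s⁻²·K⁻¹
  B. J·K⁻¹ = N·m·K⁻¹ = kg·m²·s⁻²·K⁻¹
  C. [specific entropy] = m²·s⁻²·K⁻¹
  D. [heat capacity] = kg·m²·s⁻²·K⁻¹
All reduce to kg·m²·s⁻²·K⁻¹ except C., which is m²·s⁻²·K⁻¹.

C.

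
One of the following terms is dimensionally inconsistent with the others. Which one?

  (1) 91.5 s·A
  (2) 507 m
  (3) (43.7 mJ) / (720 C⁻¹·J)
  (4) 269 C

Work out the base dimensions of each:
  (1) A·s = s·A
  (2) m
  (3) [kg·m²·s⁻²] / [kg·m²·s⁻³·A⁻¹] = s·A
  (4) C = s·A
All reduce to s·A except (2), which is m.

(2)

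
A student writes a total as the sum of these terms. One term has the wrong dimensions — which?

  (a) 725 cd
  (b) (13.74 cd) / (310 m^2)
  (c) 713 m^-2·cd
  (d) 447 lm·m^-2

(a)

Dimensions:
  (a) cd
  (b) [cd] / [m²] = m⁻²·cd
  (c) cd·m⁻² = m⁻²·cd
  (d) lm·m⁻² = cd·m⁻² = m⁻²·cd
All reduce to m⁻²·cd except (a), which is cd.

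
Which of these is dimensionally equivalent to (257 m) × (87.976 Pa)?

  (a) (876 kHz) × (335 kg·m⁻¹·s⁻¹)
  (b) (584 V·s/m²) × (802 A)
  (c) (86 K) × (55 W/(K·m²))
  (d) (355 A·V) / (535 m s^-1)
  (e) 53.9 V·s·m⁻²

(b)

Reference: [m] · [kg·m⁻¹·s⁻²] = kg·s⁻².
Each option:
  (a) [s⁻¹] · [kg·m⁻¹·s⁻¹] = kg·m⁻¹·s⁻²
  (b) [kg·s⁻²·A⁻¹] · [A] = kg·s⁻²  ← same
  (c) [K] · [kg·s⁻³·K⁻¹] = kg·s⁻³
  (d) [kg·m²·s⁻³] / [m·s⁻¹] = kg·m·s⁻²
  (e) V·s·m⁻² = J·C⁻¹·s·m⁻² = kg·s⁻²·A⁻¹
Only (b) matches kg·s⁻².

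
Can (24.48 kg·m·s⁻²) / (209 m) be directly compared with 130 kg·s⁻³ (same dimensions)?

No

Expand each in SI base units:
  (24.48 kg·m·s⁻²) / (209 m):  [kg·m·s⁻²] / [m] = kg·s⁻²
  130 kg·s⁻³:  kg·s⁻³
kg·s⁻² ≠ kg·s⁻³, so they cannot be added.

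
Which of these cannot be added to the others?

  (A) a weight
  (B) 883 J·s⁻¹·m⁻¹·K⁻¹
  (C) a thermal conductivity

(A)

Work out the base dimensions of each:
  (A) [weight] = kg·m·s⁻²
  (B) J·s⁻¹·m⁻¹·K⁻¹ = N·m·s⁻¹·m⁻¹·K⁻¹ = kg·m·s⁻³·K⁻¹
  (C) [thermal conductivity] = kg·m·s⁻³·K⁻¹
All reduce to kg·m·s⁻³·K⁻¹ except (A), which is kg·m·s⁻².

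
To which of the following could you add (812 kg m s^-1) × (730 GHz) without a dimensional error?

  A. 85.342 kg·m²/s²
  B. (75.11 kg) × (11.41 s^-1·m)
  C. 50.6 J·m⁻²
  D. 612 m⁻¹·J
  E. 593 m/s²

D.

Reference: [kg·m·s⁻¹] · [s⁻¹] = kg·m·s⁻².
Each option:
  A. kg·m²·s⁻²
  B. [kg] · [m·s⁻¹] = kg·m·s⁻¹
  C. J·m⁻² = N·m·m⁻² = kg·s⁻²
  D. J·m⁻¹ = N·m·m⁻¹ = kg·m·s⁻²  ← same
  E. m·s⁻²
Only D. matches kg·m·s⁻².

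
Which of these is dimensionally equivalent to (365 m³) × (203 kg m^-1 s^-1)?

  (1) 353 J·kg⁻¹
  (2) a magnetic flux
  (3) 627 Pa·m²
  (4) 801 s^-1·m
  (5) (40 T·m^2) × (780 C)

Reference: [m³] · [kg·m⁻¹·s⁻¹] = kg·m²·s⁻¹.
Each option:
  (1) J·kg⁻¹ = N·m·kg⁻¹ = m²·s⁻²
  (2) [magnetic flux] = kg·m²·s⁻²·A⁻¹
  (3) Pa·m² = N·m⁻²·m² = kg·m·s⁻²
  (4) m·s⁻¹
  (5) [kg·m²·s⁻²·A⁻¹] · [s·A] = kg·m²·s⁻¹  ← same
Only (5) matches kg·m²·s⁻¹.

(5)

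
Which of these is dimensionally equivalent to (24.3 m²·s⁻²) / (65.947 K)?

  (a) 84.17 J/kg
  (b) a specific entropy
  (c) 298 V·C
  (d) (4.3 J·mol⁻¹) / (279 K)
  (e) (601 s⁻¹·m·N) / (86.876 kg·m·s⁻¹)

Reference: [m²·s⁻²] / [K] = m²·s⁻²·K⁻¹.
Each option:
  (a) J·kg⁻¹ = N·m·kg⁻¹ = m²·s⁻²
  (b) [specific entropy] = m²·s⁻²·K⁻¹  ← same
  (c) C·V = s·A·J·C⁻¹ = kg·m²·s⁻²
  (d) [kg·m²·s⁻²·mol⁻¹] / [K] = kg·m²·s⁻²·K⁻¹·mol⁻¹
  (e) [kg·m²·s⁻³] / [kg·m·s⁻¹] = m·s⁻²
Only (b) matches m²·s⁻²·K⁻¹.

(b)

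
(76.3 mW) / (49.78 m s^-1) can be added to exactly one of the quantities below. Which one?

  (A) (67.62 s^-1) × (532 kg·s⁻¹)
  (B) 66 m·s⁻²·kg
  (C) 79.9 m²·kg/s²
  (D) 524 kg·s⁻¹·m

Reference: [kg·m²·s⁻³] / [m·s⁻¹] = kg·m·s⁻².
Each option:
  (A) [s⁻¹] · [kg·s⁻¹] = kg·s⁻²
  (B) kg·m·s⁻²  ← same
  (C) kg·m²·s⁻²
  (D) kg·m·s⁻¹
Only (B) matches kg·m·s⁻².

(B)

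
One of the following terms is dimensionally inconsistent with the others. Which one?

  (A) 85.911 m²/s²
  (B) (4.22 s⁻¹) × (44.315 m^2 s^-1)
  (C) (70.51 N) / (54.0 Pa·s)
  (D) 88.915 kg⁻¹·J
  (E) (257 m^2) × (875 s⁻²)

Expand each in SI base units:
  (A) m²·s⁻²
  (B) [s⁻¹] · [m²·s⁻¹] = m²·s⁻²
  (C) [kg·m·s⁻²] / [kg·m⁻¹·s⁻¹] = m²·s⁻¹
  (D) J·kg⁻¹ = N·m·kg⁻¹ = m²·s⁻²
  (E) [m²] · [s⁻²] = m²·s⁻²
All reduce to m²·s⁻² except (C), which is m²·s⁻¹.

(C)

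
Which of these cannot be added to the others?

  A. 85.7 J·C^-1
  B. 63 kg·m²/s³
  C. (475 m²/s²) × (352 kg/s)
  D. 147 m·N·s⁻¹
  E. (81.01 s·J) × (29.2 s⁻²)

Reduce each to base SI dimensions:
  A. J·C⁻¹ = N·m·(s·A)⁻¹ = kg·m²·s⁻³·A⁻¹
  B. kg·m²·s⁻³
  C. [m²·s⁻²] · [kg·s⁻¹] = kg·m²·s⁻³
  D. N·m·s⁻¹ = kg·m·s⁻²·m·s⁻¹ = kg·m²·s⁻³
  E. [kg·m²·s⁻¹] · [s⁻²] = kg·m²·s⁻³
All reduce to kg·m²·s⁻³ except A., which is kg·m²·s⁻³·A⁻¹.

A.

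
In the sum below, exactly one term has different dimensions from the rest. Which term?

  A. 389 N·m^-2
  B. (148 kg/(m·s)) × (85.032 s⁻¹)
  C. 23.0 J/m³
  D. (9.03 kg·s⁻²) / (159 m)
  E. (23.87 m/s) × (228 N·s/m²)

E.

Reduce each to base SI dimensions:
  A. N·m⁻² = kg·m·s⁻²·m⁻² = kg·m⁻¹·s⁻²
  B. [kg·m⁻¹·s⁻¹] · [s⁻¹] = kg·m⁻¹·s⁻²
  C. J·m⁻³ = N·m·m⁻³ = kg·m⁻¹·s⁻²
  D. [kg·s⁻²] / [m] = kg·m⁻¹·s⁻²
  E. [m·s⁻¹] · [kg·m⁻¹·s⁻¹] = kg·s⁻²
All reduce to kg·m⁻¹·s⁻² except E., which is kg·s⁻².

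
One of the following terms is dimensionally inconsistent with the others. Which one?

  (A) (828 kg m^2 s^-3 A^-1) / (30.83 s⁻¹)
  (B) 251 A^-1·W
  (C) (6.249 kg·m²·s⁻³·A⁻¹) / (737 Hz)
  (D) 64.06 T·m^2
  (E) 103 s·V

(B)

Work out the base dimensions of each:
  (A) [kg·m²·s⁻³·A⁻¹] / [s⁻¹] = kg·m²·s⁻²·A⁻¹
  (B) W·A⁻¹ = J·s⁻¹·A⁻¹ = kg·m²·s⁻³·A⁻¹
  (C) [kg·m²·s⁻³·A⁻¹] / [s⁻¹] = kg·m²·s⁻²·A⁻¹
  (D) T·m² = Wb·m⁻²·m² = kg·m²·s⁻²·A⁻¹
  (E) V·s = J·C⁻¹·s = kg·m²·s⁻²·A⁻¹
All reduce to kg·m²·s⁻²·A⁻¹ except (B), which is kg·m²·s⁻³·A⁻¹.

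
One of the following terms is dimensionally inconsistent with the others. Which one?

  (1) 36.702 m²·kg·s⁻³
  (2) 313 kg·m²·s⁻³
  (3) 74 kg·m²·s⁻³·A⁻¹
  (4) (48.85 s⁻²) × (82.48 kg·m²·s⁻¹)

In SI base units:
  (1) kg·m²·s⁻³
  (2) kg·m²·s⁻³
  (3) kg·m²·s⁻³·A⁻¹
  (4) [s⁻²] · [kg·m²·s⁻¹] = kg·m²·s⁻³
All reduce to kg·m²·s⁻³ except (3), which is kg·m²·s⁻³·A⁻¹.

(3)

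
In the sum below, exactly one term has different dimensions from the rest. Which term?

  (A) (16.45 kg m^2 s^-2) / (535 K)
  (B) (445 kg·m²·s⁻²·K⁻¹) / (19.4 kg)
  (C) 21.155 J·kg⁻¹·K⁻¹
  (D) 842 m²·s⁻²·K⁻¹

Dimensions:
  (A) [kg·m²·s⁻²] / [K] = kg·m²·s⁻²·K⁻¹
  (B) [kg·m²·s⁻²·K⁻¹] / [kg] = m²·s⁻²·K⁻¹
  (C) J·kg⁻¹·K⁻¹ = N·m·kg⁻¹·K⁻¹ = m²·s⁻²·K⁻¹
  (D) m²·s⁻²·K⁻¹
All reduce to m²·s⁻²·K⁻¹ except (A), which is kg·m²·s⁻²·K⁻¹.

(A)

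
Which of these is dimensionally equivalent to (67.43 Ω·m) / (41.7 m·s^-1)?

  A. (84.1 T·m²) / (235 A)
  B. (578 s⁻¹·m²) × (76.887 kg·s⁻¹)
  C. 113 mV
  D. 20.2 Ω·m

Reference: [kg·m³·s⁻³·A⁻²] / [m·s⁻¹] = kg·m²·s⁻²·A⁻².
Each option:
  A. [kg·m²·s⁻²·A⁻¹] / [A] = kg·m²·s⁻²·A⁻²  ← same
  B. [m²·s⁻¹] · [kg·s⁻¹] = kg·m²·s⁻²
  C. V = J·C⁻¹ = kg·m²·s⁻³·A⁻¹
  D. Ω·m = V·A⁻¹·m = kg·m³·s⁻³·A⁻²
Only A. matches kg·m²·s⁻²·A⁻².

A.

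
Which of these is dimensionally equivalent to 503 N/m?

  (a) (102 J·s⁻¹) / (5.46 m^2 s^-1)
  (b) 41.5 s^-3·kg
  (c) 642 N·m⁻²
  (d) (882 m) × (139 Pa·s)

Reference: N·m⁻¹ = kg·m·s⁻²·m⁻¹ = kg·s⁻².
Each option:
  (a) [kg·m²·s⁻³] / [m²·s⁻¹] = kg·s⁻²  ← same
  (b) kg·s⁻³
  (c) N·m⁻² = kg·m·s⁻²·m⁻² = kg·m⁻¹·s⁻²
  (d) [m] · [kg·m⁻¹·s⁻¹] = kg·s⁻¹
Only (a) matches kg·s⁻².

(a)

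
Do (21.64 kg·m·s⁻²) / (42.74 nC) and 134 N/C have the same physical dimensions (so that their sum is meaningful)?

In SI base units:
  (21.64 kg·m·s⁻²) / (42.74 nC):  [kg·m·s⁻²] / [s·A] = kg·m·s⁻³·A⁻¹
  134 N/C:  N·C⁻¹ = kg·m·s⁻²·(s·A)⁻¹ = kg·m·s⁻³·A⁻¹
Both are kg·m·s⁻³·A⁻¹, so they have the same dimensions and can be added.

Yes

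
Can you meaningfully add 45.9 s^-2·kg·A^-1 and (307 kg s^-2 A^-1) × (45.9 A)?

No

Reduce each to base SI dimensions:
  45.9 s^-2·kg·A^-1:  kg·s⁻²·A⁻¹
  (307 kg s^-2 A^-1) × (45.9 A):  [kg·s⁻²·A⁻¹] · [A] = kg·s⁻²
kg·s⁻²·A⁻¹ ≠ kg·s⁻², so they cannot be added.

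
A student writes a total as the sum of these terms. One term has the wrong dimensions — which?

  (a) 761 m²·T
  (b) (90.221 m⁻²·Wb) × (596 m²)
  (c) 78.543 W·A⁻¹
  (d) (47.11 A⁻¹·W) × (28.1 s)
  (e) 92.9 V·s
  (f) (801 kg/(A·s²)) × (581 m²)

Dimensions:
  (a) T·m² = Wb·m⁻²·m² = kg·m²·s⁻²·A⁻¹
  (b) [kg·s⁻²·A⁻¹] · [m²] = kg·m²·s⁻²·A⁻¹
  (c) W·A⁻¹ = J·s⁻¹·A⁻¹ = kg·m²·s⁻³·A⁻¹
  (d) [kg·m²·s⁻³·A⁻¹] · [s] = kg·m²·s⁻²·A⁻¹
  (e) V·s = J·C⁻¹·s = kg·m²·s⁻²·A⁻¹
  (f) [kg·s⁻²·A⁻¹] · [m²] = kg·m²·s⁻²·A⁻¹
All reduce to kg·m²·s⁻²·A⁻¹ except (c), which is kg·m²·s⁻³·A⁻¹.

(c)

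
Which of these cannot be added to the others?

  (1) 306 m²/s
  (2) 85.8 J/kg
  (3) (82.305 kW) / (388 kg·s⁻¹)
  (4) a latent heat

Dimensions:
  (1) m²·s⁻¹
  (2) J·kg⁻¹ = N·m·kg⁻¹ = m²·s⁻²
  (3) [kg·m²·s⁻³] / [kg·s⁻¹] = m²·s⁻²
  (4) [latent heat] = m²·s⁻²
All reduce to m²·s⁻² except (1), which is m²·s⁻¹.

(1)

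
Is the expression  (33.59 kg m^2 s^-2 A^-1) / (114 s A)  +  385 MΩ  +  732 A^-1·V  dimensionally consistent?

Yes

Expand each in SI base units:
  (33.59 kg m^2 s^-2 A^-1) / (114 s A):  [kg·m²·s⁻²·A⁻¹] / [s·A] = kg·m²·s⁻³·A⁻²
  385 MΩ:  Ω = V·A⁻¹ = kg·m²·s⁻³·A⁻²
  732 A^-1·V:  V·A⁻¹ = J·C⁻¹·A⁻¹ = kg·m²·s⁻³·A⁻²
Every term reduces to kg·m²·s⁻³·A⁻².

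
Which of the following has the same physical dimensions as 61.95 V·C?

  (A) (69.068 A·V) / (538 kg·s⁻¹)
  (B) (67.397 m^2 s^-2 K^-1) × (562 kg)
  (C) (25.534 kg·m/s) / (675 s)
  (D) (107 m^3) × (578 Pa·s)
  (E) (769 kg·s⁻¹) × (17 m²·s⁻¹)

Reference: C·V = s·A·J·C⁻¹ = kg·m²·s⁻².
Each option:
  (A) [kg·m²·s⁻³] / [kg·s⁻¹] = m²·s⁻²
  (B) [m²·s⁻²·K⁻¹] · [kg] = kg·m²·s⁻²·K⁻¹
  (C) [kg·m·s⁻¹] / [s] = kg·m·s⁻²
  (D) [m³] · [kg·m⁻¹·s⁻¹] = kg·m²·s⁻¹
  (E) [kg·s⁻¹] · [m²·s⁻¹] = kg·m²·s⁻²  ← same
Only (E) matches kg·m²·s⁻².

(E)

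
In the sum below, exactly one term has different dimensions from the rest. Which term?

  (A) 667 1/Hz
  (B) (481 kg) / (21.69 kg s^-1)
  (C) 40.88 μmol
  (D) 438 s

In SI base units:
  (A) Hz⁻¹ = (s⁻¹)⁻¹ = s
  (B) [kg] / [kg·s⁻¹] = s
  (C) mol
  (D) s
All reduce to s except (C), which is mol.

(C)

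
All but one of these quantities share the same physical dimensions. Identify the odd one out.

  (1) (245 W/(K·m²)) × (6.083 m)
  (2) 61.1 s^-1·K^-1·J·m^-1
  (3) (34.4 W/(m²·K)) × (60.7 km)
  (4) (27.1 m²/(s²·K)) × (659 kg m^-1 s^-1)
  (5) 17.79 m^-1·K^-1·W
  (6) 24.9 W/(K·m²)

(6)

In SI base units:
  (1) [kg·s⁻³·K⁻¹] · [m] = kg·m·s⁻³·K⁻¹
  (2) J·s⁻¹·m⁻¹·K⁻¹ = N·m·s⁻¹·m⁻¹·K⁻¹ = kg·m·s⁻³·K⁻¹
  (3) [kg·s⁻³·K⁻¹] · [m] = kg·m·s⁻³·K⁻¹
  (4) [m²·s⁻²·K⁻¹] · [kg·m⁻¹·s⁻¹] = kg·m·s⁻³·K⁻¹
  (5) W·m⁻¹·K⁻¹ = J·s⁻¹·m⁻¹·K⁻¹ = kg·m·s⁻³·K⁻¹
  (6) W·m⁻²·K⁻¹ = J·s⁻¹·m⁻²·K⁻¹ = kg·s⁻³·K⁻¹
All reduce to kg·m·s⁻³·K⁻¹ except (6), which is kg·s⁻³·K⁻¹.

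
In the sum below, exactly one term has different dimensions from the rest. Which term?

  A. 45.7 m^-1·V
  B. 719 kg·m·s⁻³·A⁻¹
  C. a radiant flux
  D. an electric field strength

C.

Expand each in SI base units:
  A. V·m⁻¹ = J·C⁻¹·m⁻¹ = kg·m·s⁻³·A⁻¹
  B. kg·m·s⁻³·A⁻¹
  C. [radiant flux] = kg·m²·s⁻³
  D. [electric field strength] = kg·m·s⁻³·A⁻¹
All reduce to kg·m·s⁻³·A⁻¹ except C., which is kg·m²·s⁻³.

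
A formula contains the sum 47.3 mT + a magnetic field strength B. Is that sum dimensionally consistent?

Dimensions:
  47.3 mT:  T = Wb·m⁻² = kg·s⁻²·A⁻¹
  a magnetic field strength B:  [magnetic field strength B] = kg·s⁻²·A⁻¹
Both are kg·s⁻²·A⁻¹, so they have the same dimensions and can be added.

Yes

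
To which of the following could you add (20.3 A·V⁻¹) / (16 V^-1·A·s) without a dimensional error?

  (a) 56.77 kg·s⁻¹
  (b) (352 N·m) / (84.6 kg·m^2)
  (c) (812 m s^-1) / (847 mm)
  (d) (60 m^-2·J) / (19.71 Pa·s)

Reference: [kg⁻¹·m⁻²·s³·A²] / [kg⁻¹·m⁻²·s⁴·A²] = s⁻¹.
Each option:
  (a) kg·s⁻¹
  (b) [kg·m²·s⁻²] / [kg·m²] = s⁻²
  (c) [m·s⁻¹] / [m] = s⁻¹  ← same
  (d) [kg·s⁻²] / [kg·m⁻¹·s⁻¹] = m·s⁻¹
Only (c) matches s⁻¹.

(c)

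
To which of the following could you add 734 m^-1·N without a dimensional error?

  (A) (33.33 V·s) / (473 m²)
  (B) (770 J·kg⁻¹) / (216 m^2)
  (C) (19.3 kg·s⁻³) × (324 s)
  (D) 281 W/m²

(C)

Reference: N·m⁻¹ = kg·m·s⁻²·m⁻¹ = kg·s⁻².
Each option:
  (A) [kg·m²·s⁻²·A⁻¹] / [m²] = kg·s⁻²·A⁻¹
  (B) [m²·s⁻²] / [m²] = s⁻²
  (C) [kg·s⁻³] · [s] = kg·s⁻²  ← same
  (D) W·m⁻² = J·s⁻¹·m⁻² = kg·s⁻³
Only (C) matches kg·s⁻².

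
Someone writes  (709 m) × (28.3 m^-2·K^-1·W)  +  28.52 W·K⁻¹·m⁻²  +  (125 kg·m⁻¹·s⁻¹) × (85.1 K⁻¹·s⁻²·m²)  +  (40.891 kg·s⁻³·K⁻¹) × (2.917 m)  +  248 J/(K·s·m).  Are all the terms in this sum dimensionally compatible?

In SI base units:
  (709 m) × (28.3 m^-2·K^-1·W):  [m] · [kg·s⁻³·K⁻¹] = kg·m·s⁻³·K⁻¹
  28.52 W·K⁻¹·m⁻²:  W·m⁻²·K⁻¹ = J·s⁻¹·m⁻²·K⁻¹ = kg·s⁻³·K⁻¹
  (125 kg·m⁻¹·s⁻¹) × (85.1 K⁻¹·s⁻²·m²):  [kg·m⁻¹·s⁻¹] · [m²·s⁻²·K⁻¹] = kg·m·s⁻³·K⁻¹
  (40.891 kg·s⁻³·K⁻¹) × (2.917 m):  [kg·s⁻³·K⁻¹] · [m] = kg·m·s⁻³·K⁻¹
  248 J/(K·s·m):  J·s⁻¹·m⁻¹·K⁻¹ = N·m·s⁻¹·m⁻¹·K⁻¹ = kg·m·s⁻³·K⁻¹
The terms do not share a single dimension (kg·m·s⁻³·K⁻¹ vs kg·s⁻³·K⁻¹).

No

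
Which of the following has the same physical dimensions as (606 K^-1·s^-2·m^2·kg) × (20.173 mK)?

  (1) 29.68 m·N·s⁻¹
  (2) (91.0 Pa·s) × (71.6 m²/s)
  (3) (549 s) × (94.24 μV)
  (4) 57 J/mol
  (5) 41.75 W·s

Reference: [kg·m²·s⁻²·K⁻¹] · [K] = kg·m²·s⁻².
Each option:
  (1) N·m·s⁻¹ = kg·m·s⁻²·m·s⁻¹ = kg·m²·s⁻³
  (2) [kg·m⁻¹·s⁻¹] · [m²·s⁻¹] = kg·m·s⁻²
  (3) [s] · [kg·m²·s⁻³·A⁻¹] = kg·m²·s⁻²·A⁻¹
  (4) J·mol⁻¹ = N·m·mol⁻¹ = kg·m²·s⁻²·mol⁻¹
  (5) W·s = J·s⁻¹·s = kg·m²·s⁻²  ← same
Only (5) matches kg·m²·s⁻².

(5)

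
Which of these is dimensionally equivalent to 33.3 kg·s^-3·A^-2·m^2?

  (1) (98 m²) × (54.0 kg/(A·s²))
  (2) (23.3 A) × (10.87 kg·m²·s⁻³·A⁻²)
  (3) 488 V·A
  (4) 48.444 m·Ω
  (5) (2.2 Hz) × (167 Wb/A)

(5)

Reference: kg·m²·s⁻³·A⁻².
Each option:
  (1) [m²] · [kg·s⁻²·A⁻¹] = kg·m²·s⁻²·A⁻¹
  (2) [A] · [kg·m²·s⁻³·A⁻²] = kg·m²·s⁻³·A⁻¹
  (3) V·A = J·C⁻¹·A = kg·m²·s⁻³
  (4) Ω·m = V·A⁻¹·m = kg·m³·s⁻³·A⁻²
  (5) [s⁻¹] · [kg·m²·s⁻²·A⁻²] = kg·m²·s⁻³·A⁻²  ← same
Only (5) matches kg·m²·s⁻³·A⁻².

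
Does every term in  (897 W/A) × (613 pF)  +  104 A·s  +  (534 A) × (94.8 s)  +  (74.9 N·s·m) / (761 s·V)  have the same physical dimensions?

Yes

Dimensions:
  (897 W/A) × (613 pF):  [kg·m²·s⁻³·A⁻¹] · [kg⁻¹·m⁻²·s⁴·A²] = s·A
  104 A·s:  A·s = s·A
  (534 A) × (94.8 s):  [A] · [s] = s·A
  (74.9 N·s·m) / (761 s·V):  [kg·m²·s⁻¹] / [kg·m²·s⁻²·A⁻¹] = s·A
Every term reduces to s·A.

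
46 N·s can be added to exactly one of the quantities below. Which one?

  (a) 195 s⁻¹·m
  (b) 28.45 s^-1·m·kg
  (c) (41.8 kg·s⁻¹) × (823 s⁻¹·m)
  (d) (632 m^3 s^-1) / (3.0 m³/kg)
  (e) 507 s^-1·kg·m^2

Reference: N·s = kg·m·s⁻²·s = kg·m·s⁻¹.
Each option:
  (a) m·s⁻¹
  (b) kg·m·s⁻¹  ← same
  (c) [kg·s⁻¹] · [m·s⁻¹] = kg·m·s⁻²
  (d) [m³·s⁻¹] / [kg⁻¹·m³] = kg·s⁻¹
  (e) kg·m²·s⁻¹
Only (b) matches kg·m·s⁻¹.

(b)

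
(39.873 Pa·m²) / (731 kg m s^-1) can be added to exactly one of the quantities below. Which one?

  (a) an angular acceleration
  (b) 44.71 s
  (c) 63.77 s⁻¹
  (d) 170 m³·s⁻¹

Reference: [kg·m·s⁻²] / [kg·m·s⁻¹] = s⁻¹.
Each option:
  (a) [angular acceleration] = s⁻²
  (b) s
  (c) s⁻¹  ← same
  (d) m³·s⁻¹
Only (c) matches s⁻¹.

(c)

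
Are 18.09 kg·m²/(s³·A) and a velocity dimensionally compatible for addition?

Expand each in SI base units:
  18.09 kg·m²/(s³·A):  kg·m²·s⁻³·A⁻¹
  a velocity:  [velocity] = m·s⁻¹
kg·m²·s⁻³·A⁻¹ ≠ m·s⁻¹, so they cannot be added.

No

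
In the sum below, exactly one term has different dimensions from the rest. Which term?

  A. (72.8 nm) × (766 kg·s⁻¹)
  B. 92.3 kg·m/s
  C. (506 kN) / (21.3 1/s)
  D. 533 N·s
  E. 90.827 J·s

Expand each in SI base units:
  A. [m] · [kg·s⁻¹] = kg·m·s⁻¹
  B. kg·m·s⁻¹
  C. [kg·m·s⁻²] / [s⁻¹] = kg·m·s⁻¹
  D. N·s = kg·m·s⁻²·s = kg·m·s⁻¹
  E. J·s = N·m·s = kg·m²·s⁻¹
All reduce to kg·m·s⁻¹ except E., which is kg·m²·s⁻¹.

E.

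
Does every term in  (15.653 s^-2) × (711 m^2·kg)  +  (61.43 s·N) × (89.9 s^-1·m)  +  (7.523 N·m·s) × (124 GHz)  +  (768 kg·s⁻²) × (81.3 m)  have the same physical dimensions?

No

Reduce each to base SI dimensions:
  (15.653 s^-2) × (711 m^2·kg):  [s⁻²] · [kg·m²] = kg·m²·s⁻²
  (61.43 s·N) × (89.9 s^-1·m):  [kg·m·s⁻¹] · [m·s⁻¹] = kg·m²·s⁻²
  (7.523 N·m·s) × (124 GHz):  [kg·m²·s⁻¹] · [s⁻¹] = kg·m²·s⁻²
  (768 kg·s⁻²) × (81.3 m):  [kg·s⁻²] · [m] = kg·m·s⁻²
The terms do not share a single dimension (kg·m²·s⁻² vs kg·m·s⁻²).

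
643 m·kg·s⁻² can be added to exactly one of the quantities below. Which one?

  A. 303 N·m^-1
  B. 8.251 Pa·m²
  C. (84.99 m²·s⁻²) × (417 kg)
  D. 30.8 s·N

B.

Reference: kg·m·s⁻².
Each option:
  A. N·m⁻¹ = kg·m·s⁻²·m⁻¹ = kg·s⁻²
  B. Pa·m² = N·m⁻²·m² = kg·m·s⁻²  ← same
  C. [m²·s⁻²] · [kg] = kg·m²·s⁻²
  D. N·s = kg·m·s⁻²·s = kg·m·s⁻¹
Only B. matches kg·m·s⁻².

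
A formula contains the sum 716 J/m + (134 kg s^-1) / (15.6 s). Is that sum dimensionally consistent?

No

Dimensions:
  716 J/m:  J·m⁻¹ = N·m·m⁻¹ = kg·m·s⁻²
  (134 kg s^-1) / (15.6 s):  [kg·s⁻¹] / [s] = kg·s⁻²
kg·m·s⁻² ≠ kg·s⁻², so they cannot be added.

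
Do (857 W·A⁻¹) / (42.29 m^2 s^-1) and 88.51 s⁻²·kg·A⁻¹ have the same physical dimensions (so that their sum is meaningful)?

In SI base units:
  (857 W·A⁻¹) / (42.29 m^2 s^-1):  [kg·m²·s⁻³·A⁻¹] / [m²·s⁻¹] = kg·s⁻²·A⁻¹
  88.51 s⁻²·kg·A⁻¹:  kg·s⁻²·A⁻¹
Both are kg·s⁻²·A⁻¹, so they have the same dimensions and can be added.

Yes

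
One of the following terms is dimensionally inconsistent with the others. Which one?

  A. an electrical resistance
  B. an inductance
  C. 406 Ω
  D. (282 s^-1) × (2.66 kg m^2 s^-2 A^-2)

B.

Expand each in SI base units:
  A. [electrical resistance] = kg·m²·s⁻³·A⁻²
  B. [inductance] = kg·m²·s⁻²·A⁻²
  C. Ω = V·A⁻¹ = kg·m²·s⁻³·A⁻²
  D. [s⁻¹] · [kg·m²·s⁻²·A⁻²] = kg·m²·s⁻³·A⁻²
All reduce to kg·m²·s⁻³·A⁻² except B., which is kg·m²·s⁻²·A⁻².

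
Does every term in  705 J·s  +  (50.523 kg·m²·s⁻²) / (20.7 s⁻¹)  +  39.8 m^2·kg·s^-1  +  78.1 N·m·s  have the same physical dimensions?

Yes

In SI base units:
  705 J·s:  J·s = N·m·s = kg·m²·s⁻¹
  (50.523 kg·m²·s⁻²) / (20.7 s⁻¹):  [kg·m²·s⁻²] / [s⁻¹] = kg·m²·s⁻¹
  39.8 m^2·kg·s^-1:  kg·m²·s⁻¹
  78.1 N·m·s:  N·m·s = kg·m·s⁻²·m·s = kg·m²·s⁻¹
Every term reduces to kg·m²·s⁻¹.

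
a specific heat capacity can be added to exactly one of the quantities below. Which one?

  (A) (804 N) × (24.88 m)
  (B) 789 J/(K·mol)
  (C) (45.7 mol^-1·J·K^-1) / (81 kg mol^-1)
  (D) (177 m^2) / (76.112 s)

(C)

Reference: [specific heat capacity] = m²·s⁻²·K⁻¹.
Each option:
  (A) [kg·m·s⁻²] · [m] = kg·m²·s⁻²
  (B) J·mol⁻¹·K⁻¹ = N·m·mol⁻¹·K⁻¹ = kg·m²·s⁻²·K⁻¹·mol⁻¹
  (C) [kg·m²·s⁻²·K⁻¹·mol⁻¹] / [kg·mol⁻¹] = m²·s⁻²·K⁻¹  ← same
  (D) [m²] / [s] = m²·s⁻¹
Only (C) matches m²·s⁻²·K⁻¹.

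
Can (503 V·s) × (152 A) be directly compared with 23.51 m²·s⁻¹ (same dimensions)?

No

Expand each in SI base units:
  (503 V·s) × (152 A):  [kg·m²·s⁻²·A⁻¹] · [A] = kg·m²·s⁻²
  23.51 m²·s⁻¹:  m²·s⁻¹
kg·m²·s⁻² ≠ m²·s⁻¹, so they cannot be added.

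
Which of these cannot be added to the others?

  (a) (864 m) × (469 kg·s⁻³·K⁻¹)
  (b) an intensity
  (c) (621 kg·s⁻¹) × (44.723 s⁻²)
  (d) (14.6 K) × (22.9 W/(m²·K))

(a)

Dimensions:
  (a) [m] · [kg·s⁻³·K⁻¹] = kg·m·s⁻³·K⁻¹
  (b) [intensity] = kg·s⁻³
  (c) [kg·s⁻¹] · [s⁻²] = kg·s⁻³
  (d) [K] · [kg·s⁻³·K⁻¹] = kg·s⁻³
All reduce to kg·s⁻³ except (a), which is kg·m·s⁻³·K⁻¹.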